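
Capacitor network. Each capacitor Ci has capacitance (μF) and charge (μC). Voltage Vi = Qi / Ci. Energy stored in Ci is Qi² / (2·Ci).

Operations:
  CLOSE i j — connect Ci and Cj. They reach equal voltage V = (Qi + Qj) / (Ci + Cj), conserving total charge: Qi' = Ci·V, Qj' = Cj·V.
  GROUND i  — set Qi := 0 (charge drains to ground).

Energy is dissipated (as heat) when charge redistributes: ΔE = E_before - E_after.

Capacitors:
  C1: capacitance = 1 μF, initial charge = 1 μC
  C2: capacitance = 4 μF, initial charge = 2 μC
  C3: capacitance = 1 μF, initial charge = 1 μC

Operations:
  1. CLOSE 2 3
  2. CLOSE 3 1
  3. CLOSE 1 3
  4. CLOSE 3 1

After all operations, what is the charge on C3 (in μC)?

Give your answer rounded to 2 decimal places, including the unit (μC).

Answer: 0.80 μC

Derivation:
Initial: C1(1μF, Q=1μC, V=1.00V), C2(4μF, Q=2μC, V=0.50V), C3(1μF, Q=1μC, V=1.00V)
Op 1: CLOSE 2-3: Q_total=3.00, C_total=5.00, V=0.60; Q2=2.40, Q3=0.60; dissipated=0.100
Op 2: CLOSE 3-1: Q_total=1.60, C_total=2.00, V=0.80; Q3=0.80, Q1=0.80; dissipated=0.040
Op 3: CLOSE 1-3: Q_total=1.60, C_total=2.00, V=0.80; Q1=0.80, Q3=0.80; dissipated=0.000
Op 4: CLOSE 3-1: Q_total=1.60, C_total=2.00, V=0.80; Q3=0.80, Q1=0.80; dissipated=0.000
Final charges: Q1=0.80, Q2=2.40, Q3=0.80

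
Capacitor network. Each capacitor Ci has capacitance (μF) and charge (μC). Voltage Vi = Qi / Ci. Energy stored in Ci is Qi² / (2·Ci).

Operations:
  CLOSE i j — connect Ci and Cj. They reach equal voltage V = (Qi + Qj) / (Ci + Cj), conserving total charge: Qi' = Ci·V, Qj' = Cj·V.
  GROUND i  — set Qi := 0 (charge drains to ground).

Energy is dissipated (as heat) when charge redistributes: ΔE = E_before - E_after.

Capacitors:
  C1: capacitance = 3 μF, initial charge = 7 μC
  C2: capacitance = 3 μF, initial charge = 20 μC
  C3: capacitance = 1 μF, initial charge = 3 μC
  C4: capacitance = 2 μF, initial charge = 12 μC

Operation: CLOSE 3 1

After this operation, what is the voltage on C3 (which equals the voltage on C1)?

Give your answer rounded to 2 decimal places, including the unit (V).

Answer: 2.50 V

Derivation:
Initial: C1(3μF, Q=7μC, V=2.33V), C2(3μF, Q=20μC, V=6.67V), C3(1μF, Q=3μC, V=3.00V), C4(2μF, Q=12μC, V=6.00V)
Op 1: CLOSE 3-1: Q_total=10.00, C_total=4.00, V=2.50; Q3=2.50, Q1=7.50; dissipated=0.167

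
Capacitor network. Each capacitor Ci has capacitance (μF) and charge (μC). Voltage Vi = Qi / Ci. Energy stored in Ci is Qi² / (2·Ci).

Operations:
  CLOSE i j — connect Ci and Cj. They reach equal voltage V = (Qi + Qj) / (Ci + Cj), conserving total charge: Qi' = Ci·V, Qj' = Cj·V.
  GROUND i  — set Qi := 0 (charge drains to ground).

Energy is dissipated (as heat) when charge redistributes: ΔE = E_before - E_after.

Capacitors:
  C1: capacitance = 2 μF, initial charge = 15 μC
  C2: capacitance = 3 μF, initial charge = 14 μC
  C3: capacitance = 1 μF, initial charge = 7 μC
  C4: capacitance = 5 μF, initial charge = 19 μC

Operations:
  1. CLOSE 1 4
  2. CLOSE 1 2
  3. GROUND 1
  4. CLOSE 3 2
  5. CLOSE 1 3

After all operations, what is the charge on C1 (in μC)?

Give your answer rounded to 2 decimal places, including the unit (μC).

Initial: C1(2μF, Q=15μC, V=7.50V), C2(3μF, Q=14μC, V=4.67V), C3(1μF, Q=7μC, V=7.00V), C4(5μF, Q=19μC, V=3.80V)
Op 1: CLOSE 1-4: Q_total=34.00, C_total=7.00, V=4.86; Q1=9.71, Q4=24.29; dissipated=9.779
Op 2: CLOSE 1-2: Q_total=23.71, C_total=5.00, V=4.74; Q1=9.49, Q2=14.23; dissipated=0.022
Op 3: GROUND 1: Q1=0; energy lost=22.495
Op 4: CLOSE 3-2: Q_total=21.23, C_total=4.00, V=5.31; Q3=5.31, Q2=15.92; dissipated=1.911
Op 5: CLOSE 1-3: Q_total=5.31, C_total=3.00, V=1.77; Q1=3.54, Q3=1.77; dissipated=9.389
Final charges: Q1=3.54, Q2=15.92, Q3=1.77, Q4=24.29

Answer: 3.54 μC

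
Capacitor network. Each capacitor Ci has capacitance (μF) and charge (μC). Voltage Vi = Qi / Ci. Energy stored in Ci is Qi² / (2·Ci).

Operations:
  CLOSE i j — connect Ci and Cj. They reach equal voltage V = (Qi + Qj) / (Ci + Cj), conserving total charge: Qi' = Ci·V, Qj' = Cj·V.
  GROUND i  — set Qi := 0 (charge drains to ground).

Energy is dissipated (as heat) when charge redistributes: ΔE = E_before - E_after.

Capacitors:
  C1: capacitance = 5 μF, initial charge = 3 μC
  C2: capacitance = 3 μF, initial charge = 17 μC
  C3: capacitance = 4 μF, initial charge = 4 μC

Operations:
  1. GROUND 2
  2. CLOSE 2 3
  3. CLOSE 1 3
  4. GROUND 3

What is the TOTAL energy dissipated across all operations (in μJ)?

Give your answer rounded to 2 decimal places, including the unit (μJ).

Answer: 49.71 μJ

Derivation:
Initial: C1(5μF, Q=3μC, V=0.60V), C2(3μF, Q=17μC, V=5.67V), C3(4μF, Q=4μC, V=1.00V)
Op 1: GROUND 2: Q2=0; energy lost=48.167
Op 2: CLOSE 2-3: Q_total=4.00, C_total=7.00, V=0.57; Q2=1.71, Q3=2.29; dissipated=0.857
Op 3: CLOSE 1-3: Q_total=5.29, C_total=9.00, V=0.59; Q1=2.94, Q3=2.35; dissipated=0.001
Op 4: GROUND 3: Q3=0; energy lost=0.690
Total dissipated: 49.715 μJ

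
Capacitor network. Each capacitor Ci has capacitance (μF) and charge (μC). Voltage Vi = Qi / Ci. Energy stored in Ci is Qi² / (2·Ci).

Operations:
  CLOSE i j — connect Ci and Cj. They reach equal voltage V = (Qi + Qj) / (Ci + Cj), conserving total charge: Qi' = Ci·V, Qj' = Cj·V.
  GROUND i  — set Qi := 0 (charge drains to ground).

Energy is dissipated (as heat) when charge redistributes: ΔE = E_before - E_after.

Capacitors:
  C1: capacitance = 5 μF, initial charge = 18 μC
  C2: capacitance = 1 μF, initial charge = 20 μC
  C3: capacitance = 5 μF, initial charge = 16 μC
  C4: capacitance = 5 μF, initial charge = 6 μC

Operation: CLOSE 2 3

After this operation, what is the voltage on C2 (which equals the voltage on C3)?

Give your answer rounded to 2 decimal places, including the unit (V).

Answer: 6.00 V

Derivation:
Initial: C1(5μF, Q=18μC, V=3.60V), C2(1μF, Q=20μC, V=20.00V), C3(5μF, Q=16μC, V=3.20V), C4(5μF, Q=6μC, V=1.20V)
Op 1: CLOSE 2-3: Q_total=36.00, C_total=6.00, V=6.00; Q2=6.00, Q3=30.00; dissipated=117.600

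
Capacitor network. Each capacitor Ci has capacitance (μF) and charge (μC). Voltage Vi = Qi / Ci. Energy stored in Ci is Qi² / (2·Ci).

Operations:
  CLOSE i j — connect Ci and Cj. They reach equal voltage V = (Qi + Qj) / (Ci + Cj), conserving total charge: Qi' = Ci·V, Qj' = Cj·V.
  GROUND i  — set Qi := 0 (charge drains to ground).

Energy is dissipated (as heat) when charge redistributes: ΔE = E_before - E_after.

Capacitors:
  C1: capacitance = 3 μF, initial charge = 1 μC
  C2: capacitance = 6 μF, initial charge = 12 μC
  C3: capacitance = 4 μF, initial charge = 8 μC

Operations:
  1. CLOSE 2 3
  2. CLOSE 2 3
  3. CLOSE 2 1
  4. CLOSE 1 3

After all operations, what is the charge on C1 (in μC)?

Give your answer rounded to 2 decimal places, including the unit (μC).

Answer: 5.29 μC

Derivation:
Initial: C1(3μF, Q=1μC, V=0.33V), C2(6μF, Q=12μC, V=2.00V), C3(4μF, Q=8μC, V=2.00V)
Op 1: CLOSE 2-3: Q_total=20.00, C_total=10.00, V=2.00; Q2=12.00, Q3=8.00; dissipated=0.000
Op 2: CLOSE 2-3: Q_total=20.00, C_total=10.00, V=2.00; Q2=12.00, Q3=8.00; dissipated=0.000
Op 3: CLOSE 2-1: Q_total=13.00, C_total=9.00, V=1.44; Q2=8.67, Q1=4.33; dissipated=2.778
Op 4: CLOSE 1-3: Q_total=12.33, C_total=7.00, V=1.76; Q1=5.29, Q3=7.05; dissipated=0.265
Final charges: Q1=5.29, Q2=8.67, Q3=7.05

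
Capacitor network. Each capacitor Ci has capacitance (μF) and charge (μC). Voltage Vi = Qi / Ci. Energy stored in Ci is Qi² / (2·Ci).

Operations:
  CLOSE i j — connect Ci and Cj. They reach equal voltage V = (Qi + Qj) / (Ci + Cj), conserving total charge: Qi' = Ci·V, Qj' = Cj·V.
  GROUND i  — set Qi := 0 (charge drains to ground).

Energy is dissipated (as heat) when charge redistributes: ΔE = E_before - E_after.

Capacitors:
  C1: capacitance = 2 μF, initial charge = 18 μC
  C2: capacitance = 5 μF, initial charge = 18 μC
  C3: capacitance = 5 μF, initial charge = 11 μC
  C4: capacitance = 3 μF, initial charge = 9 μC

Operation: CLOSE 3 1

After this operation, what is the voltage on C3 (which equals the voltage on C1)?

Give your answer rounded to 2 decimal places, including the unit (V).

Initial: C1(2μF, Q=18μC, V=9.00V), C2(5μF, Q=18μC, V=3.60V), C3(5μF, Q=11μC, V=2.20V), C4(3μF, Q=9μC, V=3.00V)
Op 1: CLOSE 3-1: Q_total=29.00, C_total=7.00, V=4.14; Q3=20.71, Q1=8.29; dissipated=33.029

Answer: 4.14 V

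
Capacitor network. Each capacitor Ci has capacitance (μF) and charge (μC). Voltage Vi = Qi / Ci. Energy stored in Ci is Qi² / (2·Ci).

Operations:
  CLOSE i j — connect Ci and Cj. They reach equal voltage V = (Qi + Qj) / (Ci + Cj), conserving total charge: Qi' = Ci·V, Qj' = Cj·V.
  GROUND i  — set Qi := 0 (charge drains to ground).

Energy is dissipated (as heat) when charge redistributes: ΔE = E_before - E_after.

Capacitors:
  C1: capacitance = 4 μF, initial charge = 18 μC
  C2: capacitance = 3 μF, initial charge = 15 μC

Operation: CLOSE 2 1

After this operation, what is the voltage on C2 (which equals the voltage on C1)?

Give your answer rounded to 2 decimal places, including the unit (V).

Initial: C1(4μF, Q=18μC, V=4.50V), C2(3μF, Q=15μC, V=5.00V)
Op 1: CLOSE 2-1: Q_total=33.00, C_total=7.00, V=4.71; Q2=14.14, Q1=18.86; dissipated=0.214

Answer: 4.71 V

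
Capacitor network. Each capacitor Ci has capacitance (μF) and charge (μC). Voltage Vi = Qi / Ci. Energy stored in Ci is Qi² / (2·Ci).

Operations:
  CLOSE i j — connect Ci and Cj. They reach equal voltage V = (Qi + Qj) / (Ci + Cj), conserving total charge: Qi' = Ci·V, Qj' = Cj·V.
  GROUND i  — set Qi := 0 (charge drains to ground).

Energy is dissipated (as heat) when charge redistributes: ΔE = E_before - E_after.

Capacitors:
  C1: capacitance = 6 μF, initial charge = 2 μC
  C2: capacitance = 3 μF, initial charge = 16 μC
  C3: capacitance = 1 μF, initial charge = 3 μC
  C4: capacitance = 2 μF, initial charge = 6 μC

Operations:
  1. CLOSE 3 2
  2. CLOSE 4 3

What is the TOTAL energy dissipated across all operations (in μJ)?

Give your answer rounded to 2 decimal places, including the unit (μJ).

Answer: 3.06 μJ

Derivation:
Initial: C1(6μF, Q=2μC, V=0.33V), C2(3μF, Q=16μC, V=5.33V), C3(1μF, Q=3μC, V=3.00V), C4(2μF, Q=6μC, V=3.00V)
Op 1: CLOSE 3-2: Q_total=19.00, C_total=4.00, V=4.75; Q3=4.75, Q2=14.25; dissipated=2.042
Op 2: CLOSE 4-3: Q_total=10.75, C_total=3.00, V=3.58; Q4=7.17, Q3=3.58; dissipated=1.021
Total dissipated: 3.062 μJ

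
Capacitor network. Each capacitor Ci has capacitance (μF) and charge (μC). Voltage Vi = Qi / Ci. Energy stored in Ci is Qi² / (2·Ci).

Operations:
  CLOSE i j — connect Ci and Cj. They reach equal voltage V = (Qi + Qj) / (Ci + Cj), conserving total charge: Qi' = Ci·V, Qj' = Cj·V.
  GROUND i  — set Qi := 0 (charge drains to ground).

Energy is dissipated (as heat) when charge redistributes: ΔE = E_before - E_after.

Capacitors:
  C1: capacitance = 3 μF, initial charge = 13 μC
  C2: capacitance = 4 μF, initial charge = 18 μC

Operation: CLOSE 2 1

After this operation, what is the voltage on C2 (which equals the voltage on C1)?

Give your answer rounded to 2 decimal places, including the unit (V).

Answer: 4.43 V

Derivation:
Initial: C1(3μF, Q=13μC, V=4.33V), C2(4μF, Q=18μC, V=4.50V)
Op 1: CLOSE 2-1: Q_total=31.00, C_total=7.00, V=4.43; Q2=17.71, Q1=13.29; dissipated=0.024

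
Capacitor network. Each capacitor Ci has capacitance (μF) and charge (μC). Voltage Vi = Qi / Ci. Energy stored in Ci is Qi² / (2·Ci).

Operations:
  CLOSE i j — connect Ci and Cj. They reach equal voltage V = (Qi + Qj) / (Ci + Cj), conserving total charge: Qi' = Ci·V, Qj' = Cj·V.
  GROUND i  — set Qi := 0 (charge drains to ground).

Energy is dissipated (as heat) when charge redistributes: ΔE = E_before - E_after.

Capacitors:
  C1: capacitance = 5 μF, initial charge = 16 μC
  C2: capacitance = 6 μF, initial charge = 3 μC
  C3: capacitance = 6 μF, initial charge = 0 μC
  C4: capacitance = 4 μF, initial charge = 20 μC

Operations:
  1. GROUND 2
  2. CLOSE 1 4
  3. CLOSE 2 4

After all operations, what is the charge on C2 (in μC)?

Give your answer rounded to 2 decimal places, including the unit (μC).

Initial: C1(5μF, Q=16μC, V=3.20V), C2(6μF, Q=3μC, V=0.50V), C3(6μF, Q=0μC, V=0.00V), C4(4μF, Q=20μC, V=5.00V)
Op 1: GROUND 2: Q2=0; energy lost=0.750
Op 2: CLOSE 1-4: Q_total=36.00, C_total=9.00, V=4.00; Q1=20.00, Q4=16.00; dissipated=3.600
Op 3: CLOSE 2-4: Q_total=16.00, C_total=10.00, V=1.60; Q2=9.60, Q4=6.40; dissipated=19.200
Final charges: Q1=20.00, Q2=9.60, Q3=0.00, Q4=6.40

Answer: 9.60 μC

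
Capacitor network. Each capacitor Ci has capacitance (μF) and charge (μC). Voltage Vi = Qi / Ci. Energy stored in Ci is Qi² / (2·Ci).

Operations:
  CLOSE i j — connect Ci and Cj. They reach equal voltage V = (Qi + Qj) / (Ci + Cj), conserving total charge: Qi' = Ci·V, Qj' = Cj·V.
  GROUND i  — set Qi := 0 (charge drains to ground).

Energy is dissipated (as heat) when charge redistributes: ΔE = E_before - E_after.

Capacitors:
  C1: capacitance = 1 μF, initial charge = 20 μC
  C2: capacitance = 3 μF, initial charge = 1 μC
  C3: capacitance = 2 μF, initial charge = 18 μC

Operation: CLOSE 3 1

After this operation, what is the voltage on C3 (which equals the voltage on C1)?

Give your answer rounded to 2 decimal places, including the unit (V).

Answer: 12.67 V

Derivation:
Initial: C1(1μF, Q=20μC, V=20.00V), C2(3μF, Q=1μC, V=0.33V), C3(2μF, Q=18μC, V=9.00V)
Op 1: CLOSE 3-1: Q_total=38.00, C_total=3.00, V=12.67; Q3=25.33, Q1=12.67; dissipated=40.333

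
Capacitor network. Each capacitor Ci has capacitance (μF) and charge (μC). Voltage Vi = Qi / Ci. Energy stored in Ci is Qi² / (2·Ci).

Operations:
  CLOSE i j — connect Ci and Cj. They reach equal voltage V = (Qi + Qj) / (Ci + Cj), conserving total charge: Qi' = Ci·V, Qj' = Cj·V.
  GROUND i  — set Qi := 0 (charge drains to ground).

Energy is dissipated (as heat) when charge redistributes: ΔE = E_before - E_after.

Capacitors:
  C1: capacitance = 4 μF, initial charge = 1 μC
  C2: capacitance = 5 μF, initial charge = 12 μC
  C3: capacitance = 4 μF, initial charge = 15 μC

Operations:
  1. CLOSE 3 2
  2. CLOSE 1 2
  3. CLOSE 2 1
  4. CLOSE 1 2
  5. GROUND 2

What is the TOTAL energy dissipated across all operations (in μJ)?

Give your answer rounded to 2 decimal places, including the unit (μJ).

Answer: 18.33 μJ

Derivation:
Initial: C1(4μF, Q=1μC, V=0.25V), C2(5μF, Q=12μC, V=2.40V), C3(4μF, Q=15μC, V=3.75V)
Op 1: CLOSE 3-2: Q_total=27.00, C_total=9.00, V=3.00; Q3=12.00, Q2=15.00; dissipated=2.025
Op 2: CLOSE 1-2: Q_total=16.00, C_total=9.00, V=1.78; Q1=7.11, Q2=8.89; dissipated=8.403
Op 3: CLOSE 2-1: Q_total=16.00, C_total=9.00, V=1.78; Q2=8.89, Q1=7.11; dissipated=0.000
Op 4: CLOSE 1-2: Q_total=16.00, C_total=9.00, V=1.78; Q1=7.11, Q2=8.89; dissipated=0.000
Op 5: GROUND 2: Q2=0; energy lost=7.901
Total dissipated: 18.329 μJ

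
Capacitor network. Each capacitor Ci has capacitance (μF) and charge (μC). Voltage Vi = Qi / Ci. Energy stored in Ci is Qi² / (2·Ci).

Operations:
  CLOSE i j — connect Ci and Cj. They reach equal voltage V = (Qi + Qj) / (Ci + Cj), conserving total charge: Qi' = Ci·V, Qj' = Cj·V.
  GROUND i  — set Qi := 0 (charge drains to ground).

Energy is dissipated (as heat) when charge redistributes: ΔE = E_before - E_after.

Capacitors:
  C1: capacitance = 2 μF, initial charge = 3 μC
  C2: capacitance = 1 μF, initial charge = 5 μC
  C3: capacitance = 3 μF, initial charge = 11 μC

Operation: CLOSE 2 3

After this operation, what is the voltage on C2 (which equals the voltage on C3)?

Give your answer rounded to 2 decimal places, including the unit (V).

Answer: 4.00 V

Derivation:
Initial: C1(2μF, Q=3μC, V=1.50V), C2(1μF, Q=5μC, V=5.00V), C3(3μF, Q=11μC, V=3.67V)
Op 1: CLOSE 2-3: Q_total=16.00, C_total=4.00, V=4.00; Q2=4.00, Q3=12.00; dissipated=0.667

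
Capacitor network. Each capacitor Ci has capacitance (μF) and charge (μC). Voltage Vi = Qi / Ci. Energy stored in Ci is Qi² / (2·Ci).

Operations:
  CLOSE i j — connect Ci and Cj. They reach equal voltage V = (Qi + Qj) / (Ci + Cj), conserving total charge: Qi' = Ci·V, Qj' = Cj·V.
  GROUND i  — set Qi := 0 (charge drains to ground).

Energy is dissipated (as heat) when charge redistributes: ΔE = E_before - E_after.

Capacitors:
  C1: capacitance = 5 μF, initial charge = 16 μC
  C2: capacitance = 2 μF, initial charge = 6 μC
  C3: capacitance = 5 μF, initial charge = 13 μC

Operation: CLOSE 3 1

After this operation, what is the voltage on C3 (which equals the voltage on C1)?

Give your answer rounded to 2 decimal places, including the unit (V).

Answer: 2.90 V

Derivation:
Initial: C1(5μF, Q=16μC, V=3.20V), C2(2μF, Q=6μC, V=3.00V), C3(5μF, Q=13μC, V=2.60V)
Op 1: CLOSE 3-1: Q_total=29.00, C_total=10.00, V=2.90; Q3=14.50, Q1=14.50; dissipated=0.450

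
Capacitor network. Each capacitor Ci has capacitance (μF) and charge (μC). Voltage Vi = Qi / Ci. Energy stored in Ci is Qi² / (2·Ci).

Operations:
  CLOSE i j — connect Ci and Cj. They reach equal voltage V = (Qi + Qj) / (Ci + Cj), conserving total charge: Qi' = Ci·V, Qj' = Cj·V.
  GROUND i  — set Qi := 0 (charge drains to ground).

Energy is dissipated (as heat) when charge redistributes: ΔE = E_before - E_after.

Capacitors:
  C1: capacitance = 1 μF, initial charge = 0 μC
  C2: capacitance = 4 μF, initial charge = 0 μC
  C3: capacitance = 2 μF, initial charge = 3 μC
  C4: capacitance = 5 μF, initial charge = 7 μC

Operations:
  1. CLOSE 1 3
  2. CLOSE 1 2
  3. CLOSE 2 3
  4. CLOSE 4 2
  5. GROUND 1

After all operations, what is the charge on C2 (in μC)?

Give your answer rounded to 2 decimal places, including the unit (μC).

Answer: 3.94 μC

Derivation:
Initial: C1(1μF, Q=0μC, V=0.00V), C2(4μF, Q=0μC, V=0.00V), C3(2μF, Q=3μC, V=1.50V), C4(5μF, Q=7μC, V=1.40V)
Op 1: CLOSE 1-3: Q_total=3.00, C_total=3.00, V=1.00; Q1=1.00, Q3=2.00; dissipated=0.750
Op 2: CLOSE 1-2: Q_total=1.00, C_total=5.00, V=0.20; Q1=0.20, Q2=0.80; dissipated=0.400
Op 3: CLOSE 2-3: Q_total=2.80, C_total=6.00, V=0.47; Q2=1.87, Q3=0.93; dissipated=0.427
Op 4: CLOSE 4-2: Q_total=8.87, C_total=9.00, V=0.99; Q4=4.93, Q2=3.94; dissipated=0.968
Op 5: GROUND 1: Q1=0; energy lost=0.020
Final charges: Q1=0.00, Q2=3.94, Q3=0.93, Q4=4.93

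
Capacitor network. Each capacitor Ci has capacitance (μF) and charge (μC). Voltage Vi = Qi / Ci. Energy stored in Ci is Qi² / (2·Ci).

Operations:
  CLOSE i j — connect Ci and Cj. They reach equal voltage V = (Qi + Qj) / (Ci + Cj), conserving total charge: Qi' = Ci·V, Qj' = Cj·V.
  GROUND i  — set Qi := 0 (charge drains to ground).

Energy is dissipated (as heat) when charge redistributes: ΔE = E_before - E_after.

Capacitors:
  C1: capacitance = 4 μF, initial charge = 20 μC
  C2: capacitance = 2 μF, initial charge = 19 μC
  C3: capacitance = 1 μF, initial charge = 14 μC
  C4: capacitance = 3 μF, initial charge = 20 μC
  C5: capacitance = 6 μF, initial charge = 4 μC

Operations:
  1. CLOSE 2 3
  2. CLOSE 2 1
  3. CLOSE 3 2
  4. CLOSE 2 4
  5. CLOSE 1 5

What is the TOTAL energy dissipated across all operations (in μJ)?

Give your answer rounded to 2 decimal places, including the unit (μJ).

Initial: C1(4μF, Q=20μC, V=5.00V), C2(2μF, Q=19μC, V=9.50V), C3(1μF, Q=14μC, V=14.00V), C4(3μF, Q=20μC, V=6.67V), C5(6μF, Q=4μC, V=0.67V)
Op 1: CLOSE 2-3: Q_total=33.00, C_total=3.00, V=11.00; Q2=22.00, Q3=11.00; dissipated=6.750
Op 2: CLOSE 2-1: Q_total=42.00, C_total=6.00, V=7.00; Q2=14.00, Q1=28.00; dissipated=24.000
Op 3: CLOSE 3-2: Q_total=25.00, C_total=3.00, V=8.33; Q3=8.33, Q2=16.67; dissipated=5.333
Op 4: CLOSE 2-4: Q_total=36.67, C_total=5.00, V=7.33; Q2=14.67, Q4=22.00; dissipated=1.667
Op 5: CLOSE 1-5: Q_total=32.00, C_total=10.00, V=3.20; Q1=12.80, Q5=19.20; dissipated=48.133
Total dissipated: 85.883 μJ

Answer: 85.88 μJ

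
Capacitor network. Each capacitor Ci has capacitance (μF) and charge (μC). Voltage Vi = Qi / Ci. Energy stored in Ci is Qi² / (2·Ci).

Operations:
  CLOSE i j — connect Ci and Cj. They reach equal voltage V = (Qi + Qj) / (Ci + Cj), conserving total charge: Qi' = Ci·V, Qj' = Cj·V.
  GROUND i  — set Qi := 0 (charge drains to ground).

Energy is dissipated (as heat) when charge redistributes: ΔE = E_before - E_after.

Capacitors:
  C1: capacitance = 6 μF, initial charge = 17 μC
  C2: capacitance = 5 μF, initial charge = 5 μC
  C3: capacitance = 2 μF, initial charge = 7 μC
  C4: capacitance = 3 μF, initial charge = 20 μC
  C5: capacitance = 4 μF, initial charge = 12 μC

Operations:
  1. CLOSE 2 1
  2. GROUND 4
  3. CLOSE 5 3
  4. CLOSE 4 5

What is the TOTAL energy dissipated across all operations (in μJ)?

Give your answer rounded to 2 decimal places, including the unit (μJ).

Answer: 80.01 μJ

Derivation:
Initial: C1(6μF, Q=17μC, V=2.83V), C2(5μF, Q=5μC, V=1.00V), C3(2μF, Q=7μC, V=3.50V), C4(3μF, Q=20μC, V=6.67V), C5(4μF, Q=12μC, V=3.00V)
Op 1: CLOSE 2-1: Q_total=22.00, C_total=11.00, V=2.00; Q2=10.00, Q1=12.00; dissipated=4.583
Op 2: GROUND 4: Q4=0; energy lost=66.667
Op 3: CLOSE 5-3: Q_total=19.00, C_total=6.00, V=3.17; Q5=12.67, Q3=6.33; dissipated=0.167
Op 4: CLOSE 4-5: Q_total=12.67, C_total=7.00, V=1.81; Q4=5.43, Q5=7.24; dissipated=8.595
Total dissipated: 80.012 μJ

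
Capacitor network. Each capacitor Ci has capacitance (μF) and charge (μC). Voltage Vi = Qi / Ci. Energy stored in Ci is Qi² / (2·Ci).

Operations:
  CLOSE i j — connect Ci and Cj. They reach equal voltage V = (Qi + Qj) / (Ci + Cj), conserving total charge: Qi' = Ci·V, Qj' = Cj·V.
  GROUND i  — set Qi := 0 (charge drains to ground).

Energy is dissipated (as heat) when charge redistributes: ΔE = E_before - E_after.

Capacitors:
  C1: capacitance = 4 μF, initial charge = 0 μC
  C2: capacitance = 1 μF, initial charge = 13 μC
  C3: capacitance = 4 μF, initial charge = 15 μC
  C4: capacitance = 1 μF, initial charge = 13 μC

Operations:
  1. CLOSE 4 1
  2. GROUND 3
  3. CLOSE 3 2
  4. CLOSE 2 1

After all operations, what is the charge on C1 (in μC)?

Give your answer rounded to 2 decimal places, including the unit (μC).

Answer: 10.40 μC

Derivation:
Initial: C1(4μF, Q=0μC, V=0.00V), C2(1μF, Q=13μC, V=13.00V), C3(4μF, Q=15μC, V=3.75V), C4(1μF, Q=13μC, V=13.00V)
Op 1: CLOSE 4-1: Q_total=13.00, C_total=5.00, V=2.60; Q4=2.60, Q1=10.40; dissipated=67.600
Op 2: GROUND 3: Q3=0; energy lost=28.125
Op 3: CLOSE 3-2: Q_total=13.00, C_total=5.00, V=2.60; Q3=10.40, Q2=2.60; dissipated=67.600
Op 4: CLOSE 2-1: Q_total=13.00, C_total=5.00, V=2.60; Q2=2.60, Q1=10.40; dissipated=0.000
Final charges: Q1=10.40, Q2=2.60, Q3=10.40, Q4=2.60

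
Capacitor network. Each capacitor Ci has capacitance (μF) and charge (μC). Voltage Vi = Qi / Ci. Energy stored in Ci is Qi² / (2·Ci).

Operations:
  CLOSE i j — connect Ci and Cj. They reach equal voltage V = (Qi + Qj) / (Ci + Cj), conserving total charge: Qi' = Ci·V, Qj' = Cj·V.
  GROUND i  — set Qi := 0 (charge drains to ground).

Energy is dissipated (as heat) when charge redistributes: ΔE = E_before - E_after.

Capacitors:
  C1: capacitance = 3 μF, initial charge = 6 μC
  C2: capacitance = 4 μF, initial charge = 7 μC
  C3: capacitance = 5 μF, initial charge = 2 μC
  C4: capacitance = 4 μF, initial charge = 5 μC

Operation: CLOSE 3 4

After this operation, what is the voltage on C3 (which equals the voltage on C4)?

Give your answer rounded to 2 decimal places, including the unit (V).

Initial: C1(3μF, Q=6μC, V=2.00V), C2(4μF, Q=7μC, V=1.75V), C3(5μF, Q=2μC, V=0.40V), C4(4μF, Q=5μC, V=1.25V)
Op 1: CLOSE 3-4: Q_total=7.00, C_total=9.00, V=0.78; Q3=3.89, Q4=3.11; dissipated=0.803

Answer: 0.78 V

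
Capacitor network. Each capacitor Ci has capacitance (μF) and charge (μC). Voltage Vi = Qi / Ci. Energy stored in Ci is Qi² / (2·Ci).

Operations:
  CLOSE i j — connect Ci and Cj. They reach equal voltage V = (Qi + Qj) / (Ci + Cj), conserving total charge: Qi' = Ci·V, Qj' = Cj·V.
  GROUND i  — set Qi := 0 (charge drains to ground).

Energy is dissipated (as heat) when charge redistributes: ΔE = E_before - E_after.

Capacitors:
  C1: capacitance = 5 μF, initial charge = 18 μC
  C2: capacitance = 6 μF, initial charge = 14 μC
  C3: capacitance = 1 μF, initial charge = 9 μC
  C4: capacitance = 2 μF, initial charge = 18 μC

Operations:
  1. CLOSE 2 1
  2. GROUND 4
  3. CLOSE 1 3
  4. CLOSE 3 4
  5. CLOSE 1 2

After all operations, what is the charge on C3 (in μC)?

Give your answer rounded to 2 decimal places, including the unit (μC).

Answer: 1.31 μC

Derivation:
Initial: C1(5μF, Q=18μC, V=3.60V), C2(6μF, Q=14μC, V=2.33V), C3(1μF, Q=9μC, V=9.00V), C4(2μF, Q=18μC, V=9.00V)
Op 1: CLOSE 2-1: Q_total=32.00, C_total=11.00, V=2.91; Q2=17.45, Q1=14.55; dissipated=2.188
Op 2: GROUND 4: Q4=0; energy lost=81.000
Op 3: CLOSE 1-3: Q_total=23.55, C_total=6.00, V=3.92; Q1=19.62, Q3=3.92; dissipated=15.458
Op 4: CLOSE 3-4: Q_total=3.92, C_total=3.00, V=1.31; Q3=1.31, Q4=2.62; dissipated=5.133
Op 5: CLOSE 1-2: Q_total=37.08, C_total=11.00, V=3.37; Q1=16.85, Q2=20.22; dissipated=1.405
Final charges: Q1=16.85, Q2=20.22, Q3=1.31, Q4=2.62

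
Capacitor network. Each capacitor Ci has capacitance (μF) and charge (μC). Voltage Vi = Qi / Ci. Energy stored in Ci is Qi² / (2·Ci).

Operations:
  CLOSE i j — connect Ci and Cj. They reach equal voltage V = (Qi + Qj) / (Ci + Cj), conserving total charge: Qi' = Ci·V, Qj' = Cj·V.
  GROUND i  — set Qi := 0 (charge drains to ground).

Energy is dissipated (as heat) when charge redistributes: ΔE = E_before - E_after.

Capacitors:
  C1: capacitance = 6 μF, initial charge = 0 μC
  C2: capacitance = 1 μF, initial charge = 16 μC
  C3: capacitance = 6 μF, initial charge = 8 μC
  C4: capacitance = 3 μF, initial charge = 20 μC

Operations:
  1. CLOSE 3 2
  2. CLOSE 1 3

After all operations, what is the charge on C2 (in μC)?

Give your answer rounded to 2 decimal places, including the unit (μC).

Initial: C1(6μF, Q=0μC, V=0.00V), C2(1μF, Q=16μC, V=16.00V), C3(6μF, Q=8μC, V=1.33V), C4(3μF, Q=20μC, V=6.67V)
Op 1: CLOSE 3-2: Q_total=24.00, C_total=7.00, V=3.43; Q3=20.57, Q2=3.43; dissipated=92.190
Op 2: CLOSE 1-3: Q_total=20.57, C_total=12.00, V=1.71; Q1=10.29, Q3=10.29; dissipated=17.633
Final charges: Q1=10.29, Q2=3.43, Q3=10.29, Q4=20.00

Answer: 3.43 μC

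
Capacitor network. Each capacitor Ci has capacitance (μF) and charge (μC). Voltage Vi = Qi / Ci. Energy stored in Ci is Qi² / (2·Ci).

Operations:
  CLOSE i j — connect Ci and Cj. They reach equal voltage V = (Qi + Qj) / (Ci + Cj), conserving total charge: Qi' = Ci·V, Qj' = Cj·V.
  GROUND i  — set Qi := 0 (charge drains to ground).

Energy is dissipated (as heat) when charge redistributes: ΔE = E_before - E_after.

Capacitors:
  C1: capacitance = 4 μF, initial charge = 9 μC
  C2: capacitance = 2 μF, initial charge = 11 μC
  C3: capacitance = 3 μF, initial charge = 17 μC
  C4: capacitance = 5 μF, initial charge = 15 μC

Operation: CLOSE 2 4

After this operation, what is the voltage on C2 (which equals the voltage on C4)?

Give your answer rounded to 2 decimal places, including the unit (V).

Answer: 3.71 V

Derivation:
Initial: C1(4μF, Q=9μC, V=2.25V), C2(2μF, Q=11μC, V=5.50V), C3(3μF, Q=17μC, V=5.67V), C4(5μF, Q=15μC, V=3.00V)
Op 1: CLOSE 2-4: Q_total=26.00, C_total=7.00, V=3.71; Q2=7.43, Q4=18.57; dissipated=4.464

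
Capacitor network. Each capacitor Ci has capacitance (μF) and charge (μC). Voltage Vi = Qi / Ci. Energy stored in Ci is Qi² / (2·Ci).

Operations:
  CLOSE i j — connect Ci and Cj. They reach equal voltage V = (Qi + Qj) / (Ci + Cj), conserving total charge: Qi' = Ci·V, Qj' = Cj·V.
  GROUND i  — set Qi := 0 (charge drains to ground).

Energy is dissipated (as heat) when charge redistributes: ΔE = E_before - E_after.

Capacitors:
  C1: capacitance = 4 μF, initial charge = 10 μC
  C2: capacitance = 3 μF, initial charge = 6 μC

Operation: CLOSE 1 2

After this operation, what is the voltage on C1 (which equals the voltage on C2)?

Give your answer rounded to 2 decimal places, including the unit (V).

Answer: 2.29 V

Derivation:
Initial: C1(4μF, Q=10μC, V=2.50V), C2(3μF, Q=6μC, V=2.00V)
Op 1: CLOSE 1-2: Q_total=16.00, C_total=7.00, V=2.29; Q1=9.14, Q2=6.86; dissipated=0.214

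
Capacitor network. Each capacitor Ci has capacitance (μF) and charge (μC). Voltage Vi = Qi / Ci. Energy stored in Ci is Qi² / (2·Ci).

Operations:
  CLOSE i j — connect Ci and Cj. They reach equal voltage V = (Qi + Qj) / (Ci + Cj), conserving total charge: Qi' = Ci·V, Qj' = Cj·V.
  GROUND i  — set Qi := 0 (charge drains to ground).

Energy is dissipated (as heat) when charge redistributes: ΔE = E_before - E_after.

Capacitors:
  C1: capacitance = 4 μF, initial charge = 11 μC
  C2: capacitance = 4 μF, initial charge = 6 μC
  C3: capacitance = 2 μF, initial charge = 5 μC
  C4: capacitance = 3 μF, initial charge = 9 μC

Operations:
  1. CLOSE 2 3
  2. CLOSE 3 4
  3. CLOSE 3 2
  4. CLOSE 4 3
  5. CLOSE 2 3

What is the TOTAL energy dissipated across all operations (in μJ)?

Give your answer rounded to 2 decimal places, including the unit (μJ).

Answer: 1.99 μJ

Derivation:
Initial: C1(4μF, Q=11μC, V=2.75V), C2(4μF, Q=6μC, V=1.50V), C3(2μF, Q=5μC, V=2.50V), C4(3μF, Q=9μC, V=3.00V)
Op 1: CLOSE 2-3: Q_total=11.00, C_total=6.00, V=1.83; Q2=7.33, Q3=3.67; dissipated=0.667
Op 2: CLOSE 3-4: Q_total=12.67, C_total=5.00, V=2.53; Q3=5.07, Q4=7.60; dissipated=0.817
Op 3: CLOSE 3-2: Q_total=12.40, C_total=6.00, V=2.07; Q3=4.13, Q2=8.27; dissipated=0.327
Op 4: CLOSE 4-3: Q_total=11.73, C_total=5.00, V=2.35; Q4=7.04, Q3=4.69; dissipated=0.131
Op 5: CLOSE 2-3: Q_total=12.96, C_total=6.00, V=2.16; Q2=8.64, Q3=4.32; dissipated=0.052
Total dissipated: 1.993 μJ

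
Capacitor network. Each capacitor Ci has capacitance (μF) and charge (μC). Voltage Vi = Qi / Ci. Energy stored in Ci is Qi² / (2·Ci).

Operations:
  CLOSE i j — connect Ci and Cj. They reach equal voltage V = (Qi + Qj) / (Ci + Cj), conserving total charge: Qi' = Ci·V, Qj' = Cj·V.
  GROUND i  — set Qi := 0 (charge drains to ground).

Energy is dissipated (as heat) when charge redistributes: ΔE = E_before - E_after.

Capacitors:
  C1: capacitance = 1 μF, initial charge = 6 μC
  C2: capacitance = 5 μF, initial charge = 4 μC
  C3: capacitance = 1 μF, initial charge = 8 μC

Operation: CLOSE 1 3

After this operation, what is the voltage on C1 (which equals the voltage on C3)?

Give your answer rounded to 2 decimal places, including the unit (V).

Answer: 7.00 V

Derivation:
Initial: C1(1μF, Q=6μC, V=6.00V), C2(5μF, Q=4μC, V=0.80V), C3(1μF, Q=8μC, V=8.00V)
Op 1: CLOSE 1-3: Q_total=14.00, C_total=2.00, V=7.00; Q1=7.00, Q3=7.00; dissipated=1.000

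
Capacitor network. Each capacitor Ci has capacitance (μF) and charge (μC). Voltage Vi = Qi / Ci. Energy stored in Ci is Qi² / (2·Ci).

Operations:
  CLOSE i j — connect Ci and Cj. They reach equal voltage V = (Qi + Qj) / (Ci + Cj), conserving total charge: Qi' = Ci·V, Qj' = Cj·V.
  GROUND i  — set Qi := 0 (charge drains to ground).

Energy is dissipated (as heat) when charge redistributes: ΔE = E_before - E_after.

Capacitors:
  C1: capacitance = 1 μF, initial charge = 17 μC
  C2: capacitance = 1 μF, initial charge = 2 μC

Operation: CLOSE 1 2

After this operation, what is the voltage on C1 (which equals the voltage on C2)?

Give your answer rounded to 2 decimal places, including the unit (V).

Initial: C1(1μF, Q=17μC, V=17.00V), C2(1μF, Q=2μC, V=2.00V)
Op 1: CLOSE 1-2: Q_total=19.00, C_total=2.00, V=9.50; Q1=9.50, Q2=9.50; dissipated=56.250

Answer: 9.50 V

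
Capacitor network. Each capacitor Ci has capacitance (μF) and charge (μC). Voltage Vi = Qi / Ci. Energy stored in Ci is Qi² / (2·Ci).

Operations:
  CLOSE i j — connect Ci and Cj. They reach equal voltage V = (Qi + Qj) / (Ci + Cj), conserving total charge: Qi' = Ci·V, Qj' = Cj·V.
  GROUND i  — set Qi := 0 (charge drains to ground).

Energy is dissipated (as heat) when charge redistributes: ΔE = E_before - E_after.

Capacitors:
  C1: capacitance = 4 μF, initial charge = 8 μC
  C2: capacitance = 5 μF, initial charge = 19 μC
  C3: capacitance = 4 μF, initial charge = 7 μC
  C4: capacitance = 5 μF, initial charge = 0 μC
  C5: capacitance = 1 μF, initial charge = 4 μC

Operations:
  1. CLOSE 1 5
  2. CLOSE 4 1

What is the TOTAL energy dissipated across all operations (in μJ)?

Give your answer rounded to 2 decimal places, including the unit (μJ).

Initial: C1(4μF, Q=8μC, V=2.00V), C2(5μF, Q=19μC, V=3.80V), C3(4μF, Q=7μC, V=1.75V), C4(5μF, Q=0μC, V=0.00V), C5(1μF, Q=4μC, V=4.00V)
Op 1: CLOSE 1-5: Q_total=12.00, C_total=5.00, V=2.40; Q1=9.60, Q5=2.40; dissipated=1.600
Op 2: CLOSE 4-1: Q_total=9.60, C_total=9.00, V=1.07; Q4=5.33, Q1=4.27; dissipated=6.400
Total dissipated: 8.000 μJ

Answer: 8.00 μJ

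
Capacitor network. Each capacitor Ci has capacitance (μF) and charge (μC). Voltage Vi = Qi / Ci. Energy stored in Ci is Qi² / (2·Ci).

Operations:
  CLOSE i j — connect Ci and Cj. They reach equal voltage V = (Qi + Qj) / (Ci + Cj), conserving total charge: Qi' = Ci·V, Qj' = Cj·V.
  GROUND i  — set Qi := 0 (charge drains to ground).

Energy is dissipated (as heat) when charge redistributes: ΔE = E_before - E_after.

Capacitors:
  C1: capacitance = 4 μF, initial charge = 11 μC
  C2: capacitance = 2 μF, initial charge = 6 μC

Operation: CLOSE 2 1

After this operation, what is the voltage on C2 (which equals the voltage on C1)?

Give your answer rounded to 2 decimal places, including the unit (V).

Initial: C1(4μF, Q=11μC, V=2.75V), C2(2μF, Q=6μC, V=3.00V)
Op 1: CLOSE 2-1: Q_total=17.00, C_total=6.00, V=2.83; Q2=5.67, Q1=11.33; dissipated=0.042

Answer: 2.83 V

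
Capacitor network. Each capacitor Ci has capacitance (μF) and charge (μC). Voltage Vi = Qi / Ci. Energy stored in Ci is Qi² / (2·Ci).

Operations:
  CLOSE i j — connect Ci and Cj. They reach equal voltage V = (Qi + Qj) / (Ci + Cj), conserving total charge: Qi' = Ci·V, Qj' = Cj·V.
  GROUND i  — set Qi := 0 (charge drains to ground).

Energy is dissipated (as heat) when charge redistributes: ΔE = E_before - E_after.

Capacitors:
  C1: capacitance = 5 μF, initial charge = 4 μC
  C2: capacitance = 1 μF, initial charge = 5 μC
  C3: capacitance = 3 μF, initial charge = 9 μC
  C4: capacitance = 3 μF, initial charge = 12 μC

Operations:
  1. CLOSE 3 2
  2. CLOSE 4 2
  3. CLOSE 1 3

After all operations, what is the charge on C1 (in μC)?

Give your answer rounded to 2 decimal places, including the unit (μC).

Answer: 9.06 μC

Derivation:
Initial: C1(5μF, Q=4μC, V=0.80V), C2(1μF, Q=5μC, V=5.00V), C3(3μF, Q=9μC, V=3.00V), C4(3μF, Q=12μC, V=4.00V)
Op 1: CLOSE 3-2: Q_total=14.00, C_total=4.00, V=3.50; Q3=10.50, Q2=3.50; dissipated=1.500
Op 2: CLOSE 4-2: Q_total=15.50, C_total=4.00, V=3.88; Q4=11.62, Q2=3.88; dissipated=0.094
Op 3: CLOSE 1-3: Q_total=14.50, C_total=8.00, V=1.81; Q1=9.06, Q3=5.44; dissipated=6.834
Final charges: Q1=9.06, Q2=3.88, Q3=5.44, Q4=11.62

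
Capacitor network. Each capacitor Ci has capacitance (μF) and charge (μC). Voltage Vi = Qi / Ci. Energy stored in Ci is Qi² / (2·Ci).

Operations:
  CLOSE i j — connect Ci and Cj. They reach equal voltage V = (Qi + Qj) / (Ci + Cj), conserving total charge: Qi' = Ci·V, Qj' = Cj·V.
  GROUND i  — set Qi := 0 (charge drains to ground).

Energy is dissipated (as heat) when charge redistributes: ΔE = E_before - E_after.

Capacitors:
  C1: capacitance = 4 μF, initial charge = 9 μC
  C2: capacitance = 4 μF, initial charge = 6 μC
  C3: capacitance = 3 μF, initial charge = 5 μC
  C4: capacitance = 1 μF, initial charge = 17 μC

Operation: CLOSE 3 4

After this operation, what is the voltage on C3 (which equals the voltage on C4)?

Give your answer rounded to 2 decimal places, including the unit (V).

Initial: C1(4μF, Q=9μC, V=2.25V), C2(4μF, Q=6μC, V=1.50V), C3(3μF, Q=5μC, V=1.67V), C4(1μF, Q=17μC, V=17.00V)
Op 1: CLOSE 3-4: Q_total=22.00, C_total=4.00, V=5.50; Q3=16.50, Q4=5.50; dissipated=88.167

Answer: 5.50 V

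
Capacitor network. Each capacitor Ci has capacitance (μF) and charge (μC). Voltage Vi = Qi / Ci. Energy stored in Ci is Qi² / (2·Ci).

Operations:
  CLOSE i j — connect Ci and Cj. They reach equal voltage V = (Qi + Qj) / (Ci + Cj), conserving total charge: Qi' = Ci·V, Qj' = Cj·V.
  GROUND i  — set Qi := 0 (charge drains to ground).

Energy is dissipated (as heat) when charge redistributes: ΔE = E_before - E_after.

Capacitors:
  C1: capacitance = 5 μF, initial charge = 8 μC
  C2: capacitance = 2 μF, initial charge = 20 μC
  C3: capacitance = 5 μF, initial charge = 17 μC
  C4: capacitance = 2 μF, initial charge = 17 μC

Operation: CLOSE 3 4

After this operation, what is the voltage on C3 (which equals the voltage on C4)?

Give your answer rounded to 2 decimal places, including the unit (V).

Initial: C1(5μF, Q=8μC, V=1.60V), C2(2μF, Q=20μC, V=10.00V), C3(5μF, Q=17μC, V=3.40V), C4(2μF, Q=17μC, V=8.50V)
Op 1: CLOSE 3-4: Q_total=34.00, C_total=7.00, V=4.86; Q3=24.29, Q4=9.71; dissipated=18.579

Answer: 4.86 V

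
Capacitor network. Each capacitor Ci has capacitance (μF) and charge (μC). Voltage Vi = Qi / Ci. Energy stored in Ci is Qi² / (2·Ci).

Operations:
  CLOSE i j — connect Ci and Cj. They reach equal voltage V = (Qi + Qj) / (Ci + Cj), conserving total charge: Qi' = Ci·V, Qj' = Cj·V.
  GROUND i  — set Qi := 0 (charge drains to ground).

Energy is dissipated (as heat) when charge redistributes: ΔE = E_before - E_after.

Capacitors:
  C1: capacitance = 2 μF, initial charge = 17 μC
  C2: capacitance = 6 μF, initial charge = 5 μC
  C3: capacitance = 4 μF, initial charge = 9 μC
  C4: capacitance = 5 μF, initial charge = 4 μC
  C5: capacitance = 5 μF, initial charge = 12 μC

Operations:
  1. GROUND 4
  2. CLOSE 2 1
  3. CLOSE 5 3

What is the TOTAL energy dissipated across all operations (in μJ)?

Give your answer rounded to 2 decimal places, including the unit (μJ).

Answer: 45.71 μJ

Derivation:
Initial: C1(2μF, Q=17μC, V=8.50V), C2(6μF, Q=5μC, V=0.83V), C3(4μF, Q=9μC, V=2.25V), C4(5μF, Q=4μC, V=0.80V), C5(5μF, Q=12μC, V=2.40V)
Op 1: GROUND 4: Q4=0; energy lost=1.600
Op 2: CLOSE 2-1: Q_total=22.00, C_total=8.00, V=2.75; Q2=16.50, Q1=5.50; dissipated=44.083
Op 3: CLOSE 5-3: Q_total=21.00, C_total=9.00, V=2.33; Q5=11.67, Q3=9.33; dissipated=0.025
Total dissipated: 45.708 μJ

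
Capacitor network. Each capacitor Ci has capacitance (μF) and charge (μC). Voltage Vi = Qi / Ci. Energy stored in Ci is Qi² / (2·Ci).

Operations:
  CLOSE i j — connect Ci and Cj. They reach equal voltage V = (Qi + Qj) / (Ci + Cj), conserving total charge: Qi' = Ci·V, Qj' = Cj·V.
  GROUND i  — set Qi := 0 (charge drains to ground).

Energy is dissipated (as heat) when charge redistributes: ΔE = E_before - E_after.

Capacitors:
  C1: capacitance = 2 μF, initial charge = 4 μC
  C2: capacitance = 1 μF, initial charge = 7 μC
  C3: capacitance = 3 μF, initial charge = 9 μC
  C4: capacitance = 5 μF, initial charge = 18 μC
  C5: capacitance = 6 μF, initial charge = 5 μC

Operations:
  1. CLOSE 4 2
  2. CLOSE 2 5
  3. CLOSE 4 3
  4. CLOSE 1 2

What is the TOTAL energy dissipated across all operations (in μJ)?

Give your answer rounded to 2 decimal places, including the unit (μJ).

Answer: 11.01 μJ

Derivation:
Initial: C1(2μF, Q=4μC, V=2.00V), C2(1μF, Q=7μC, V=7.00V), C3(3μF, Q=9μC, V=3.00V), C4(5μF, Q=18μC, V=3.60V), C5(6μF, Q=5μC, V=0.83V)
Op 1: CLOSE 4-2: Q_total=25.00, C_total=6.00, V=4.17; Q4=20.83, Q2=4.17; dissipated=4.817
Op 2: CLOSE 2-5: Q_total=9.17, C_total=7.00, V=1.31; Q2=1.31, Q5=7.86; dissipated=4.762
Op 3: CLOSE 4-3: Q_total=29.83, C_total=8.00, V=3.73; Q4=18.65, Q3=11.19; dissipated=1.276
Op 4: CLOSE 1-2: Q_total=5.31, C_total=3.00, V=1.77; Q1=3.54, Q2=1.77; dissipated=0.159
Total dissipated: 11.014 μJ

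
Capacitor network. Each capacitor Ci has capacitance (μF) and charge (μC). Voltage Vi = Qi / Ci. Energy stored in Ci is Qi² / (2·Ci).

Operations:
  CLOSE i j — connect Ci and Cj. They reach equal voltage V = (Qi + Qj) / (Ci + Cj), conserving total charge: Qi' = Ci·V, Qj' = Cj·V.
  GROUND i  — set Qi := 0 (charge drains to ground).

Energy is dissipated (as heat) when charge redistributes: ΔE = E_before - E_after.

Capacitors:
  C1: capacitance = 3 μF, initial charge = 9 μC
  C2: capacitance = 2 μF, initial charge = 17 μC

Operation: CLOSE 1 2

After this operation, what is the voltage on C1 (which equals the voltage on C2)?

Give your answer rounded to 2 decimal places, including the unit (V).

Initial: C1(3μF, Q=9μC, V=3.00V), C2(2μF, Q=17μC, V=8.50V)
Op 1: CLOSE 1-2: Q_total=26.00, C_total=5.00, V=5.20; Q1=15.60, Q2=10.40; dissipated=18.150

Answer: 5.20 V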